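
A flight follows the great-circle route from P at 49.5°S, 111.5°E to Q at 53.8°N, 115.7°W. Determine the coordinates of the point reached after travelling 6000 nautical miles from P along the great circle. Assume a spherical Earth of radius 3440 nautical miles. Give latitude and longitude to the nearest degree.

≈ 25°N, 173°W

Convert each endpoint to a unit vector on the sphere (x = cos φ cos λ, y = cos φ sin λ, z = sin φ).
The central angle between the endpoints is δ = arccos(p₁·p₂) ≈ 2.635 rad (151.0°). The total great-circle distance is δ·R ≈ 2.635 × 3440 ≈ 9063 nmi, so the target fraction is f = 6000/9063 ≈ 0.662.
Interpolate at f ≈ 0.662 with slerp weights a = sin((1−f)δ)/sin δ ≈ 1.601, b = sin(fδ)/sin δ ≈ 2.029.
p = a·p₁ + b·p₂ ≈ (-0.901, -0.112, 0.420); φ = arcsin(p_z) ≈ 24.81°, λ = atan2(p_y, p_x) ≈ -172.90°.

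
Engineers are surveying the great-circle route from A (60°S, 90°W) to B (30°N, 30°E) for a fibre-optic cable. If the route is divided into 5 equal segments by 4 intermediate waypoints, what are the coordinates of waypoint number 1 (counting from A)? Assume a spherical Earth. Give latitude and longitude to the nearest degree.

The haversine formula gives a central angle δ ≈ 2.278 rad (130.5°) between the endpoints.
Interpolate at f = 1/5 with slerp weights a = sin((1−f)δ)/sin δ ≈ 1.274, b = sin(fδ)/sin δ ≈ 0.579.
p = a·p₁ + b·p₂ ≈ (0.434, -0.386, -0.814); φ = arcsin(p_z) ≈ -54.48°, λ = atan2(p_y, p_x) ≈ -41.68°.

≈ (54°S, 42°W)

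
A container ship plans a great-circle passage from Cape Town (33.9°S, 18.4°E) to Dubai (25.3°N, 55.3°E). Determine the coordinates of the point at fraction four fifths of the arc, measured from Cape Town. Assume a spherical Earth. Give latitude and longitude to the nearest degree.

Write both endpoints as unit vectors p₁, p₂ with components (cos φ cos λ, cos φ sin λ, sin φ).
The central angle between the endpoints is δ = arccos(p₁·p₂) ≈ 1.201 rad (68.8°).
Interpolate at f = 4/5 with slerp weights a = sin((1−f)δ)/sin δ ≈ 0.255, b = sin(fδ)/sin δ ≈ 0.879.
p = a·p₁ + b·p₂ ≈ (0.653, 0.720, 0.233); φ = arcsin(p_z) ≈ 13.50°, λ = atan2(p_y, p_x) ≈ 47.79°.

≈ 13°N, 48°E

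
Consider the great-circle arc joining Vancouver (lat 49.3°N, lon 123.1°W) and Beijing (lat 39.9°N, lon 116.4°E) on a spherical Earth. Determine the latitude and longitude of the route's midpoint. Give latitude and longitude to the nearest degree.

≈ lat 63°N, lon 169°E

Write both endpoints as unit vectors p₁, p₂ with components (cos φ cos λ, cos φ sin λ, sin φ).
The central angle between the endpoints is δ = arccos(p₁·p₂) ≈ 1.336 rad (76.6°).
Interpolate at f = 1/2 with slerp weights a = sin((1−f)δ)/sin δ ≈ 0.637, b = sin(fδ)/sin δ ≈ 0.637.
p = a·p₁ + b·p₂ ≈ (-0.444, 0.090, 0.891); φ = arcsin(p_z) ≈ 63.06°, λ = atan2(p_y, p_x) ≈ 168.58°.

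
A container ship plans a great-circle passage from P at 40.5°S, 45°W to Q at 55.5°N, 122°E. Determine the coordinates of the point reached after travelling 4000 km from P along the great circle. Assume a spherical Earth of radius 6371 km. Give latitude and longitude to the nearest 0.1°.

Write both endpoints as unit vectors p₁, p₂ with components (cos φ cos λ, cos φ sin λ, sin φ).
The central angle between the endpoints is δ = arccos(p₁·p₂) ≈ 2.840 rad (162.7°). The total great-circle distance is δ·R ≈ 2.840 × 6371 ≈ 18094 km, so the target fraction is f = 4000/18094 ≈ 0.221.
Interpolate at f ≈ 0.221 with slerp weights a = sin((1−f)δ)/sin δ ≈ 2.698, b = sin(fδ)/sin δ ≈ 1.978.
p = a·p₁ + b·p₂ ≈ (0.857, -0.501, -0.122); φ = arcsin(p_z) ≈ -7.02°, λ = atan2(p_y, p_x) ≈ -30.29°.

≈ 7.0°S, 30.3°W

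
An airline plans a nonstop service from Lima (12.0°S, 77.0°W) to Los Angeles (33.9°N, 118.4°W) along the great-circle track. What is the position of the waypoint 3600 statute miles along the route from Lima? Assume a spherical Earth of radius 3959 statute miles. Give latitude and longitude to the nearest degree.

Convert each endpoint to a unit vector on the sphere (x = cos φ cos λ, y = cos φ sin λ, z = sin φ).
The central angle between the endpoints is δ = arccos(p₁·p₂) ≈ 1.055 rad (60.5°). The total great-circle distance is δ·R ≈ 1.055 × 3959 ≈ 4178 mi, so the target fraction is f = 3600/4178 ≈ 0.862.
Interpolate at f ≈ 0.862 with slerp weights a = sin((1−f)δ)/sin δ ≈ 0.167, b = sin(fδ)/sin δ ≈ 0.907.
p = a·p₁ + b·p₂ ≈ (-0.321, -0.821, 0.471); φ = arcsin(p_z) ≈ 28.11°, λ = atan2(p_y, p_x) ≈ -111.36°.

≈ 28°N, 111°W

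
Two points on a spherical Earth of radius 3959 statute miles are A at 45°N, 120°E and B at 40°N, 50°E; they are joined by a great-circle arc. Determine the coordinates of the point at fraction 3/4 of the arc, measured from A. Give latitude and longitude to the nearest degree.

Write both endpoints as unit vectors p₁, p₂ with components (cos φ cos λ, cos φ sin λ, sin φ).
The central angle between the endpoints is δ = arccos(p₁·p₂) ≈ 0.877 rad (50.2°).
Interpolate at f = 3/4 with slerp weights a = sin((1−f)δ)/sin δ ≈ 0.283, b = sin(fδ)/sin δ ≈ 0.795.
p = a·p₁ + b·p₂ ≈ (0.292, 0.640, 0.711); φ = arcsin(p_z) ≈ 45.32°, λ = atan2(p_y, p_x) ≈ 65.51°.

≈ 45°N, 66°E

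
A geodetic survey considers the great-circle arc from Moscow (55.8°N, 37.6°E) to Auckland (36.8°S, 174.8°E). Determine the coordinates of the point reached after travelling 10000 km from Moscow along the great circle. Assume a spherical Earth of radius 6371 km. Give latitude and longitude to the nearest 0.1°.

≈ (8.6°N, 140.3°E)

The haversine formula gives a central angle δ ≈ 2.542 rad (145.7°) between the endpoints. The total great-circle distance is δ·R ≈ 2.542 × 6371 ≈ 16196 km, so the target fraction is f = 10000/16196 ≈ 0.617.
Interpolate at f ≈ 0.617 with slerp weights a = sin((1−f)δ)/sin δ ≈ 1.465, b = sin(fδ)/sin δ ≈ 1.773.
p = a·p₁ + b·p₂ ≈ (-0.761, 0.631, 0.150); φ = arcsin(p_z) ≈ 8.61°, λ = atan2(p_y, p_x) ≈ 140.34°.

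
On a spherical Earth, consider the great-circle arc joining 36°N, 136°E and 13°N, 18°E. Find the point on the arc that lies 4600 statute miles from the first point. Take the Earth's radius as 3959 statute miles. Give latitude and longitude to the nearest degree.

≈ 35°N, 51°E

From cos δ = sin φ₁ sin φ₂ + cos φ₁ cos φ₂ cos Δλ, the central angle is δ ≈ 1.811 rad (103.8°). The total great-circle distance is δ·R ≈ 1.811 × 3959 ≈ 7170 mi, so the target fraction is f = 4600/7170 ≈ 0.642.
Interpolate at f ≈ 0.642 with slerp weights a = sin((1−f)δ)/sin δ ≈ 0.622, b = sin(fδ)/sin δ ≈ 0.945.
p = a·p₁ + b·p₂ ≈ (0.513, 0.634, 0.578); φ = arcsin(p_z) ≈ 35.33°, λ = atan2(p_y, p_x) ≈ 51.01°.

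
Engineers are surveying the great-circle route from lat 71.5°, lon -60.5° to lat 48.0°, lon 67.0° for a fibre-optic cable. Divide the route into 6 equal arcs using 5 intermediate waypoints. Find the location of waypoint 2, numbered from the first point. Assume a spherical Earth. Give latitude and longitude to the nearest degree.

≈ lat 77°, lon 9°

Convert each endpoint to a unit vector on the sphere (x = cos φ cos λ, y = cos φ sin λ, z = sin φ).
The central angle between the endpoints is δ = arccos(p₁·p₂) ≈ 0.958 rad (54.9°).
Interpolate at f = 2/6 with slerp weights a = sin((1−f)δ)/sin δ ≈ 0.729, b = sin(fδ)/sin δ ≈ 0.384.
p = a·p₁ + b·p₂ ≈ (0.214, 0.035, 0.976); φ = arcsin(p_z) ≈ 77.47°, λ = atan2(p_y, p_x) ≈ 9.31°.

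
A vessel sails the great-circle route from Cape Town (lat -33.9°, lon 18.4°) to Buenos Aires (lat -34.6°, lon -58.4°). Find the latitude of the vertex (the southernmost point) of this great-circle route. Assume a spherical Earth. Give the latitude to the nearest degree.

≈ -41°

The great circle lies in the plane with unit normal n̂ = (p₁ × p₂)/|p₁ × p₂|.
Here n̂_z ≈ -0.755; the vertex latitude is φ_max = arccos|n̂_z| ≈ 41.0°.
Check via Clairaut: cos φ_max = |cos φ₁| · sin C = cos(33.9°)·sin(114.6°) ≈ 0.755, again giving ≈ 41.0°.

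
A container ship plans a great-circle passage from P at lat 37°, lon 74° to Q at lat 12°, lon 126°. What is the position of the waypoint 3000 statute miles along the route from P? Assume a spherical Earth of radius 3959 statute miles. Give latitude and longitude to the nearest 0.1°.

Convert each endpoint to a unit vector on the sphere (x = cos φ cos λ, y = cos φ sin λ, z = sin φ).
The central angle between the endpoints is δ = arccos(p₁·p₂) ≈ 0.920 rad (52.7°). The total great-circle distance is δ·R ≈ 0.920 × 3959 ≈ 3641 mi, so the target fraction is f = 3000/3641 ≈ 0.824.
Interpolate at f ≈ 0.824 with slerp weights a = sin((1−f)δ)/sin δ ≈ 0.203, b = sin(fδ)/sin δ ≈ 0.864.
p = a·p₁ + b·p₂ ≈ (-0.452, 0.839, 0.302); φ = arcsin(p_z) ≈ 17.56°, λ = atan2(p_y, p_x) ≈ 118.31°.

≈ lat 17.6°, lon 118.3°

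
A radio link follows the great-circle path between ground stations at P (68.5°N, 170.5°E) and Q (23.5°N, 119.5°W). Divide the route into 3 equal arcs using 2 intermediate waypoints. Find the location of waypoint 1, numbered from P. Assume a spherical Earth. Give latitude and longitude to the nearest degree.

≈ (58°N, 149°W)

Convert each endpoint to a unit vector on the sphere (x = cos φ cos λ, y = cos φ sin λ, z = sin φ).
The central angle between the endpoints is δ = arccos(p₁·p₂) ≈ 1.063 rad (60.9°).
Interpolate at f = 1/3 with slerp weights a = sin((1−f)δ)/sin δ ≈ 0.745, b = sin(fδ)/sin δ ≈ 0.397.
p = a·p₁ + b·p₂ ≈ (-0.449, -0.272, 0.851); φ = arcsin(p_z) ≈ 58.36°, λ = atan2(p_y, p_x) ≈ -148.78°.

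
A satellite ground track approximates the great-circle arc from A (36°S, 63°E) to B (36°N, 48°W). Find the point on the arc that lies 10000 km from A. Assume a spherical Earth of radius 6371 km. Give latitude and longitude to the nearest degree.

≈ (18°N, 14°W)

From cos δ = sin φ₁ sin φ₂ + cos φ₁ cos φ₂ cos Δλ, the central angle is δ ≈ 2.190 rad (125.5°). The total great-circle distance is δ·R ≈ 2.190 × 6371 ≈ 13950 km, so the target fraction is f = 10000/13950 ≈ 0.717.
Interpolate at f ≈ 0.717 with slerp weights a = sin((1−f)δ)/sin δ ≈ 0.713, b = sin(fδ)/sin δ ≈ 1.228.
p = a·p₁ + b·p₂ ≈ (0.927, -0.224, 0.302); φ = arcsin(p_z) ≈ 17.60°, λ = atan2(p_y, p_x) ≈ -13.59°.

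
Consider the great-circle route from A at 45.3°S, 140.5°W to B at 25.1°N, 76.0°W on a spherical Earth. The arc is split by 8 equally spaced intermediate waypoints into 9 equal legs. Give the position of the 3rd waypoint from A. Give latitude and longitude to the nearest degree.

The haversine formula gives a central angle δ ≈ 1.598 rad (91.6°) between the endpoints.
Interpolate at f = 3/9 with slerp weights a = sin((1−f)δ)/sin δ ≈ 0.875, b = sin(fδ)/sin δ ≈ 0.508.
p = a·p₁ + b·p₂ ≈ (-0.364, -0.838, -0.407); φ = arcsin(p_z) ≈ -23.99°, λ = atan2(p_y, p_x) ≈ -113.46°.

≈ 24°S, 113°W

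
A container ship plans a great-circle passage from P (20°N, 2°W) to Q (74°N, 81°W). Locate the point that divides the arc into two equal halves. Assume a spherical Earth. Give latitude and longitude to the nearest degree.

Write both endpoints as unit vectors p₁, p₂ with components (cos φ cos λ, cos φ sin λ, sin φ).
The central angle between the endpoints is δ = arccos(p₁·p₂) ≈ 1.183 rad (67.8°).
Interpolate at f = 1/2 with slerp weights a = sin((1−f)δ)/sin δ ≈ 0.602, b = sin(fδ)/sin δ ≈ 0.602.
p = a·p₁ + b·p₂ ≈ (0.592, -0.184, 0.785); φ = arcsin(p_z) ≈ 51.72°, λ = atan2(p_y, p_x) ≈ -17.25°.

≈ (52°N, 17°W)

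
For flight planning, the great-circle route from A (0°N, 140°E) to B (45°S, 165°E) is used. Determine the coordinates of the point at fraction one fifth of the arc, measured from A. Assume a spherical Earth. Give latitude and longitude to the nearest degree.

From cos δ = sin φ₁ sin φ₂ + cos φ₁ cos φ₂ cos Δλ, the central angle is δ ≈ 0.875 rad (50.1°).
Interpolate at f = 1/5 with slerp weights a = sin((1−f)δ)/sin δ ≈ 0.839, b = sin(fδ)/sin δ ≈ 0.227.
p = a·p₁ + b·p₂ ≈ (-0.798, 0.581, -0.160); φ = arcsin(p_z) ≈ -9.23°, λ = atan2(p_y, p_x) ≈ 143.94°.

≈ (9°S, 144°E)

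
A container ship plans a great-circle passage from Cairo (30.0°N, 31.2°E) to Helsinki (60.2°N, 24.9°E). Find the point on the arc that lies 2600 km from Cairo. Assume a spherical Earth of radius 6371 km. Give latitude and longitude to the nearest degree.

≈ (53°N, 27°E)

Convert each endpoint to a unit vector on the sphere (x = cos φ cos λ, y = cos φ sin λ, z = sin φ).
The central angle between the endpoints is δ = arccos(p₁·p₂) ≈ 0.532 rad (30.5°). The total great-circle distance is δ·R ≈ 0.532 × 6371 ≈ 3391 km, so the target fraction is f = 2600/3391 ≈ 0.767.
Interpolate at f ≈ 0.767 with slerp weights a = sin((1−f)δ)/sin δ ≈ 0.244, b = sin(fδ)/sin δ ≈ 0.782.
p = a·p₁ + b·p₂ ≈ (0.533, 0.273, 0.801); φ = arcsin(p_z) ≈ 53.19°, λ = atan2(p_y, p_x) ≈ 27.12°.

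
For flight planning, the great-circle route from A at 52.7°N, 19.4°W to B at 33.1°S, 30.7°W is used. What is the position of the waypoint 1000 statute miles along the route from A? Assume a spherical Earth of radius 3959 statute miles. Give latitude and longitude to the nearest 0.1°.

Convert each endpoint to a unit vector on the sphere (x = cos φ cos λ, y = cos φ sin λ, z = sin φ).
The central angle between the endpoints is δ = arccos(p₁·p₂) ≈ 1.507 rad (86.4°). The total great-circle distance is δ·R ≈ 1.507 × 3959 ≈ 5968 mi, so the target fraction is f = 1000/5968 ≈ 0.168.
Interpolate at f ≈ 0.168 with slerp weights a = sin((1−f)δ)/sin δ ≈ 0.952, b = sin(fδ)/sin δ ≈ 0.250.
p = a·p₁ + b·p₂ ≈ (0.725, -0.299, 0.621); φ = arcsin(p_z) ≈ 38.38°, λ = atan2(p_y, p_x) ≈ -22.41°.

≈ 38.4°N, 22.4°W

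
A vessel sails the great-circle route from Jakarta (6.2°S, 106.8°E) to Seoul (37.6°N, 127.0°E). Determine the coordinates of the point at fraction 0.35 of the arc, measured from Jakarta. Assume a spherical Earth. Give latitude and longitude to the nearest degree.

Convert each endpoint to a unit vector on the sphere (x = cos φ cos λ, y = cos φ sin λ, z = sin φ).
The central angle between the endpoints is δ = arccos(p₁·p₂) ≈ 0.832 rad (47.7°).
Interpolate at f = 0.35 with slerp weights a = sin((1−f)δ)/sin δ ≈ 0.696, b = sin(fδ)/sin δ ≈ 0.388.
p = a·p₁ + b·p₂ ≈ (-0.385, 0.909, 0.162); φ = arcsin(p_z) ≈ 9.31°, λ = atan2(p_y, p_x) ≈ 112.98°.

≈ 9°N, 113°E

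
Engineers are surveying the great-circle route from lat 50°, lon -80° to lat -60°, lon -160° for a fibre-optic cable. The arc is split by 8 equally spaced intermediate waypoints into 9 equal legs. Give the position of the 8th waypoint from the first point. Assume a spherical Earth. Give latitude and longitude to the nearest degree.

Write both endpoints as unit vectors p₁, p₂ with components (cos φ cos λ, cos φ sin λ, sin φ).
The central angle between the endpoints is δ = arccos(p₁·p₂) ≈ 2.224 rad (127.4°).
Interpolate at f = 8/9 with slerp weights a = sin((1−f)δ)/sin δ ≈ 0.308, b = sin(fδ)/sin δ ≈ 1.157.
p = a·p₁ + b·p₂ ≈ (-0.509, -0.393, -0.766); φ = arcsin(p_z) ≈ -49.98°, λ = atan2(p_y, p_x) ≈ -142.35°.

≈ lat -50°, lon -142°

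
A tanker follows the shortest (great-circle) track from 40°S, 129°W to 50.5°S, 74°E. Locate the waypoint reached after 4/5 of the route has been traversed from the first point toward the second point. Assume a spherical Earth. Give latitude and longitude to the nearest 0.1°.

≈ 66.7°S, 87.1°E

Write both endpoints as unit vectors p₁, p₂ with components (cos φ cos λ, cos φ sin λ, sin φ).
The central angle between the endpoints is δ = arccos(p₁·p₂) ≈ 1.523 rad (87.3°).
Interpolate at f = 4/5 with slerp weights a = sin((1−f)δ)/sin δ ≈ 0.300, b = sin(fδ)/sin δ ≈ 0.940.
p = a·p₁ + b·p₂ ≈ (0.020, 0.396, -0.918); φ = arcsin(p_z) ≈ -66.65°, λ = atan2(p_y, p_x) ≈ 87.11°.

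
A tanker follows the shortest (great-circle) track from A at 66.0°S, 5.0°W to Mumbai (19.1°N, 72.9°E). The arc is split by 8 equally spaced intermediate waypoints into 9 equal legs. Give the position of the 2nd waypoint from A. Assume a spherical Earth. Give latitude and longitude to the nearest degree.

The haversine formula gives a central angle δ ≈ 1.791 rad (102.6°) between the endpoints.
Interpolate at f = 2/9 with slerp weights a = sin((1−f)δ)/sin δ ≈ 1.009, b = sin(fδ)/sin δ ≈ 0.397.
p = a·p₁ + b·p₂ ≈ (0.519, 0.323, -0.791); φ = arcsin(p_z) ≈ -52.32°, λ = atan2(p_y, p_x) ≈ 31.89°.

≈ 52°S, 32°E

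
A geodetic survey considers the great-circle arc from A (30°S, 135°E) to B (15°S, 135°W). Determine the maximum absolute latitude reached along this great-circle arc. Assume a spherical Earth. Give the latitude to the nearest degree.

≈ 32°S

The great circle lies in the plane with unit normal n̂ = (p₁ × p₂)/|p₁ × p₂|.
Here n̂_z ≈ +0.844; the vertex latitude is φ_max = arccos|n̂_z| ≈ 32.5°.
Check via Clairaut: cos φ_max = |cos φ₁| · sin C = cos(30.0°)·sin(103.1°) ≈ 0.844, again giving ≈ 32.5°.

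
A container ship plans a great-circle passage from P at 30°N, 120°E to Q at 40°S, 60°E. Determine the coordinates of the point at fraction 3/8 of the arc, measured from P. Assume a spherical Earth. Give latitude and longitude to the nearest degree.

Write both endpoints as unit vectors p₁, p₂ with components (cos φ cos λ, cos φ sin λ, sin φ).
The central angle between the endpoints is δ = arccos(p₁·p₂) ≈ 1.560 rad (89.4°).
Interpolate at f = 3/8 with slerp weights a = sin((1−f)δ)/sin δ ≈ 0.828, b = sin(fδ)/sin δ ≈ 0.552.
p = a·p₁ + b·p₂ ≈ (-0.147, 0.987, 0.059); φ = arcsin(p_z) ≈ 3.38°, λ = atan2(p_y, p_x) ≈ 98.46°.

≈ 3°N, 98°E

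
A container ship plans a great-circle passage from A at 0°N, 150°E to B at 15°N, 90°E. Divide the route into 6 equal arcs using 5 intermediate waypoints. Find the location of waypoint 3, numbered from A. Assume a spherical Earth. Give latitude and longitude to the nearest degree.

≈ 9°N, 121°E

The haversine formula gives a central angle δ ≈ 1.067 rad (61.1°) between the endpoints.
Interpolate at f = 3/6 with slerp weights a = sin((1−f)δ)/sin δ ≈ 0.581, b = sin(fδ)/sin δ ≈ 0.581.
p = a·p₁ + b·p₂ ≈ (-0.503, 0.851, 0.150); φ = arcsin(p_z) ≈ 8.64°, λ = atan2(p_y, p_x) ≈ 120.57°.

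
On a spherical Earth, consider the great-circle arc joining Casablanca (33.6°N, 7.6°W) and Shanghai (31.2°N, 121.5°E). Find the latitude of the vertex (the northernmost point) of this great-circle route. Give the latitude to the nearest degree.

≈ 56°N

The great circle lies in the plane with unit normal n̂ = (p₁ × p₂)/|p₁ × p₂|.
Here n̂_z ≈ +0.560; the vertex latitude is φ_max = arccos|n̂_z| ≈ 55.9°.
Check via Clairaut: cos φ_max = |cos φ₁| · sin C = cos(33.6°)·sin(42.3°) ≈ 0.560, again giving ≈ 55.9°.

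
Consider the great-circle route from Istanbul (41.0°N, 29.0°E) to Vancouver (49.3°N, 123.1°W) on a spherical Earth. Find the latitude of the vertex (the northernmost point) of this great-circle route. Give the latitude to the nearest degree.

The great circle lies in the plane with unit normal n̂ = (p₁ × p₂)/|p₁ × p₂|.
Here n̂_z ≈ -0.231; the vertex latitude is φ_max = arccos|n̂_z| ≈ 76.7°.

≈ 77°N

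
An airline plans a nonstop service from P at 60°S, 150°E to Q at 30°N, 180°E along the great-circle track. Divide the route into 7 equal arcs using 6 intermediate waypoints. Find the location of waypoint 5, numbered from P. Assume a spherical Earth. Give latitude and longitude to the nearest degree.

Convert each endpoint to a unit vector on the sphere (x = cos φ cos λ, y = cos φ sin λ, z = sin φ).
The central angle between the endpoints is δ = arccos(p₁·p₂) ≈ 1.629 rad (93.3°).
Interpolate at f = 5/7 with slerp weights a = sin((1−f)δ)/sin δ ≈ 0.450, b = sin(fδ)/sin δ ≈ 0.920.
p = a·p₁ + b·p₂ ≈ (-0.991, 0.112, 0.071); φ = arcsin(p_z) ≈ 4.05°, λ = atan2(p_y, p_x) ≈ 173.53°.

≈ 4°N, 174°E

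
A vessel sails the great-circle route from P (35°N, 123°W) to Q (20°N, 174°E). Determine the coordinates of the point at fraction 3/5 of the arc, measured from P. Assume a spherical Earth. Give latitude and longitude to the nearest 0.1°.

Convert each endpoint to a unit vector on the sphere (x = cos φ cos λ, y = cos φ sin λ, z = sin φ).
The central angle between the endpoints is δ = arccos(p₁·p₂) ≈ 0.994 rad (56.9°).
Interpolate at f = 3/5 with slerp weights a = sin((1−f)δ)/sin δ ≈ 0.462, b = sin(fδ)/sin δ ≈ 0.670.
p = a·p₁ + b·p₂ ≈ (-0.832, -0.252, 0.494); φ = arcsin(p_z) ≈ 29.61°, λ = atan2(p_y, p_x) ≈ -163.18°.

≈ (29.6°N, 163.2°W)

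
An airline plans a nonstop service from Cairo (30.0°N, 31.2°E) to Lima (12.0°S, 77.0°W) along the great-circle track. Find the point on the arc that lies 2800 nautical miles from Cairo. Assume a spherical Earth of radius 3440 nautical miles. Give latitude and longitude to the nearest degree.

Write both endpoints as unit vectors p₁, p₂ with components (cos φ cos λ, cos φ sin λ, sin φ).
The central angle between the endpoints is δ = arccos(p₁·p₂) ≈ 1.948 rad (111.6°). The total great-circle distance is δ·R ≈ 1.948 × 3440 ≈ 6702 nmi, so the target fraction is f = 2800/6702 ≈ 0.418.
Interpolate at f ≈ 0.418 with slerp weights a = sin((1−f)δ)/sin δ ≈ 0.975, b = sin(fδ)/sin δ ≈ 0.782.
p = a·p₁ + b·p₂ ≈ (0.894, -0.308, 0.325); φ = arcsin(p_z) ≈ 18.95°, λ = atan2(p_y, p_x) ≈ -19.01°.

≈ (19°N, 19°W)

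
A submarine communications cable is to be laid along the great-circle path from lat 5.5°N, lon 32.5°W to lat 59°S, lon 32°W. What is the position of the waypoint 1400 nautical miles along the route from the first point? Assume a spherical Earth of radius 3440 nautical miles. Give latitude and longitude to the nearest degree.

From cos δ = sin φ₁ sin φ₂ + cos φ₁ cos φ₂ cos Δλ, the central angle is δ ≈ 1.126 rad (64.5°). The total great-circle distance is δ·R ≈ 1.126 × 3440 ≈ 3873 nmi, so the target fraction is f = 1400/3873 ≈ 0.362.
Interpolate at f ≈ 0.362 with slerp weights a = sin((1−f)δ)/sin δ ≈ 0.730, b = sin(fδ)/sin δ ≈ 0.439.
p = a·p₁ + b·p₂ ≈ (0.804, -0.510, -0.306); φ = arcsin(p_z) ≈ -17.82°, λ = atan2(p_y, p_x) ≈ -32.38°.

≈ lat 18°S, lon 32°W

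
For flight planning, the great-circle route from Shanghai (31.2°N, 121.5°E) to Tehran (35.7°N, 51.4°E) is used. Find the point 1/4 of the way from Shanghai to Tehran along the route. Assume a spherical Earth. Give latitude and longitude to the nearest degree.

≈ 36°N, 105°E

From cos δ = sin φ₁ sin φ₂ + cos φ₁ cos φ₂ cos Δλ, the central angle is δ ≈ 1.002 rad (57.4°).
Interpolate at f = 1/4 with slerp weights a = sin((1−f)δ)/sin δ ≈ 0.810, b = sin(fδ)/sin δ ≈ 0.294.
p = a·p₁ + b·p₂ ≈ (-0.213, 0.778, 0.591); φ = arcsin(p_z) ≈ 36.26°, λ = atan2(p_y, p_x) ≈ 105.32°.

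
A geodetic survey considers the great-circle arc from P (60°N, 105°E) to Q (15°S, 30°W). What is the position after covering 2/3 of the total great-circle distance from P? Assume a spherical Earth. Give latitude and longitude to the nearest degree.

≈ (23°N, 12°W)

Convert each endpoint to a unit vector on the sphere (x = cos φ cos λ, y = cos φ sin λ, z = sin φ).
The central angle between the endpoints is δ = arccos(p₁·p₂) ≈ 2.172 rad (124.4°).
Interpolate at f = 2/3 with slerp weights a = sin((1−f)δ)/sin δ ≈ 0.803, b = sin(fδ)/sin δ ≈ 1.204.
p = a·p₁ + b·p₂ ≈ (0.903, -0.193, 0.384); φ = arcsin(p_z) ≈ 22.59°, λ = atan2(p_y, p_x) ≈ -12.09°.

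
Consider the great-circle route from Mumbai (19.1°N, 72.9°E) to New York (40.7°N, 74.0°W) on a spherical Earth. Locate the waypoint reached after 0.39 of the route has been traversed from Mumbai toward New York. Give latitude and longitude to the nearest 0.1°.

≈ (55.3°N, 39.7°E)

From cos δ = sin φ₁ sin φ₂ + cos φ₁ cos φ₂ cos Δλ, the central angle is δ ≈ 1.968 rad (112.8°).
Interpolate at f = 0.39 with slerp weights a = sin((1−f)δ)/sin δ ≈ 1.011, b = sin(fδ)/sin δ ≈ 0.753.
p = a·p₁ + b·p₂ ≈ (0.438, 0.364, 0.822); φ = arcsin(p_z) ≈ 55.26°, λ = atan2(p_y, p_x) ≈ 39.74°.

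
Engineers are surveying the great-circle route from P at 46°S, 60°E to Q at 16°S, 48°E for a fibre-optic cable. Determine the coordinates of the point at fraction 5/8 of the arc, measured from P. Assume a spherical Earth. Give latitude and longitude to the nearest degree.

≈ 27°S, 52°E

Convert each endpoint to a unit vector on the sphere (x = cos φ cos λ, y = cos φ sin λ, z = sin φ).
The central angle between the endpoints is δ = arccos(p₁·p₂) ≈ 0.552 rad (31.6°).
Interpolate at f = 5/8 with slerp weights a = sin((1−f)δ)/sin δ ≈ 0.392, b = sin(fδ)/sin δ ≈ 0.645.
p = a·p₁ + b·p₂ ≈ (0.551, 0.697, -0.460); φ = arcsin(p_z) ≈ -27.37°, λ = atan2(p_y, p_x) ≈ 51.65°.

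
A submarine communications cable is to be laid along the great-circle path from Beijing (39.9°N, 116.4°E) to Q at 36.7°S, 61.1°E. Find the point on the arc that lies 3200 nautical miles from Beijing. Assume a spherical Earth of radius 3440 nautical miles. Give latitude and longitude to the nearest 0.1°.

≈ 4.5°S, 84.4°E

Write both endpoints as unit vectors p₁, p₂ with components (cos φ cos λ, cos φ sin λ, sin φ).
The central angle between the endpoints is δ = arccos(p₁·p₂) ≈ 1.604 rad (91.9°). The total great-circle distance is δ·R ≈ 1.604 × 3440 ≈ 5518 nmi, so the target fraction is f = 3200/5518 ≈ 0.580.
Interpolate at f ≈ 0.580 with slerp weights a = sin((1−f)δ)/sin δ ≈ 0.624, b = sin(fδ)/sin δ ≈ 0.802.
p = a·p₁ + b·p₂ ≈ (0.098, 0.992, -0.079); φ = arcsin(p_z) ≈ -4.53°, λ = atan2(p_y, p_x) ≈ 84.36°.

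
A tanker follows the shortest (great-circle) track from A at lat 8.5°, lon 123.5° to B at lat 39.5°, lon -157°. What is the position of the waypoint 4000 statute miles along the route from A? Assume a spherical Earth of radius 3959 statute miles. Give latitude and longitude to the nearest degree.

Write both endpoints as unit vectors p₁, p₂ with components (cos φ cos λ, cos φ sin λ, sin φ).
The central angle between the endpoints is δ = arccos(p₁·p₂) ≈ 1.336 rad (76.5°). The total great-circle distance is δ·R ≈ 1.336 × 3959 ≈ 5287 mi, so the target fraction is f = 4000/5287 ≈ 0.757.
Interpolate at f ≈ 0.757 with slerp weights a = sin((1−f)δ)/sin δ ≈ 0.329, b = sin(fδ)/sin δ ≈ 0.871.
p = a·p₁ + b·p₂ ≈ (-0.798, 0.008, 0.603); φ = arcsin(p_z) ≈ 37.06°, λ = atan2(p_y, p_x) ≈ 179.40°.

≈ lat 37°, lon 179°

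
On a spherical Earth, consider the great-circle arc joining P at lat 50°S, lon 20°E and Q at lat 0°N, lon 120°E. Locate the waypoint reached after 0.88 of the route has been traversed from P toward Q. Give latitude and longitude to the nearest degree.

≈ lat 9°S, lon 113°E

The haversine formula gives a central angle δ ≈ 1.683 rad (96.4°) between the endpoints.
Interpolate at f = 0.88 with slerp weights a = sin((1−f)δ)/sin δ ≈ 0.202, b = sin(fδ)/sin δ ≈ 1.002.
p = a·p₁ + b·p₂ ≈ (-0.379, 0.912, -0.155); φ = arcsin(p_z) ≈ -8.89°, λ = atan2(p_y, p_x) ≈ 112.57°.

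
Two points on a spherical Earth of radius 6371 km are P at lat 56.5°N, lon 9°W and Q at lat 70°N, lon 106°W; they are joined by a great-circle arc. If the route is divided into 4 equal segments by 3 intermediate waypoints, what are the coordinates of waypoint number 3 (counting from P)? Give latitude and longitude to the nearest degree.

≈ lat 73°N, lon 75°W

Write both endpoints as unit vectors p₁, p₂ with components (cos φ cos λ, cos φ sin λ, sin φ).
The central angle between the endpoints is δ = arccos(p₁·p₂) ≈ 0.707 rad (40.5°).
Interpolate at f = 3/4 with slerp weights a = sin((1−f)δ)/sin δ ≈ 0.271, b = sin(fδ)/sin δ ≈ 0.779.
p = a·p₁ + b·p₂ ≈ (0.074, -0.279, 0.957); φ = arcsin(p_z) ≈ 73.20°, λ = atan2(p_y, p_x) ≈ -75.13°.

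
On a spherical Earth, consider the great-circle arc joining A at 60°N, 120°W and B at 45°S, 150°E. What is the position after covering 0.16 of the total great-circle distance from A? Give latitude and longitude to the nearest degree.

≈ 47°N, 147°W

Write both endpoints as unit vectors p₁, p₂ with components (cos φ cos λ, cos φ sin λ, sin φ).
The central angle between the endpoints is δ = arccos(p₁·p₂) ≈ 2.230 rad (127.8°).
Interpolate at f = 0.16 with slerp weights a = sin((1−f)δ)/sin δ ≈ 1.208, b = sin(fδ)/sin δ ≈ 0.442.
p = a·p₁ + b·p₂ ≈ (-0.572, -0.367, 0.733); φ = arcsin(p_z) ≈ 47.17°, λ = atan2(p_y, p_x) ≈ -147.36°.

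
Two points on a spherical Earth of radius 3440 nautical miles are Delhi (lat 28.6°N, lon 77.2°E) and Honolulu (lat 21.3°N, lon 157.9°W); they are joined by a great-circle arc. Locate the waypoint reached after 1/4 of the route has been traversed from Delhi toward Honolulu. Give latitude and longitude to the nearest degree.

≈ lat 42°N, lon 106°E

Convert each endpoint to a unit vector on the sphere (x = cos φ cos λ, y = cos φ sin λ, z = sin φ).
The central angle between the endpoints is δ = arccos(p₁·p₂) ≈ 1.869 rad (107.1°).
Interpolate at f = 1/4 with slerp weights a = sin((1−f)δ)/sin δ ≈ 1.031, b = sin(fδ)/sin δ ≈ 0.471.
p = a·p₁ + b·p₂ ≈ (-0.206, 0.718, 0.665); φ = arcsin(p_z) ≈ 41.68°, λ = atan2(p_y, p_x) ≈ 106.03°.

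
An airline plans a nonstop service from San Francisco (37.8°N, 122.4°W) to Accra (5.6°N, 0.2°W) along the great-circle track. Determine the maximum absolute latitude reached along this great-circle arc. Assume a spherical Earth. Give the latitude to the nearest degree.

The great circle lies in the plane with unit normal n̂ = (p₁ × p₂)/|p₁ × p₂|.
Here n̂_z ≈ +0.713; the vertex latitude is φ_max = arccos|n̂_z| ≈ 44.5°.

≈ 45°N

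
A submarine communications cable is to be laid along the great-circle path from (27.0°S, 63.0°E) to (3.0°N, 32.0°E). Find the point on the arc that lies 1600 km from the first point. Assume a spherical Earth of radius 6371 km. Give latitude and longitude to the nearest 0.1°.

Write both endpoints as unit vectors p₁, p₂ with components (cos φ cos λ, cos φ sin λ, sin φ).
The central angle between the endpoints is δ = arccos(p₁·p₂) ≈ 0.739 rad (42.4°). The total great-circle distance is δ·R ≈ 0.739 × 6371 ≈ 4710 km, so the target fraction is f = 1600/4710 ≈ 0.340.
Interpolate at f ≈ 0.340 with slerp weights a = sin((1−f)δ)/sin δ ≈ 0.696, b = sin(fδ)/sin δ ≈ 0.369.
p = a·p₁ + b·p₂ ≈ (0.594, 0.748, -0.297); φ = arcsin(p_z) ≈ -17.26°, λ = atan2(p_y, p_x) ≈ 51.54°.

≈ (17.3°S, 51.5°E)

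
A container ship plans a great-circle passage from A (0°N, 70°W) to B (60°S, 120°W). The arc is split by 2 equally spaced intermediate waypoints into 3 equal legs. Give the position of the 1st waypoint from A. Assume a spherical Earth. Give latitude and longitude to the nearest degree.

Write both endpoints as unit vectors p₁, p₂ with components (cos φ cos λ, cos φ sin λ, sin φ).
The central angle between the endpoints is δ = arccos(p₁·p₂) ≈ 1.244 rad (71.3°).
Interpolate at f = 1/3 with slerp weights a = sin((1−f)δ)/sin δ ≈ 0.779, b = sin(fδ)/sin δ ≈ 0.425.
p = a·p₁ + b·p₂ ≈ (0.160, -0.916, -0.368); φ = arcsin(p_z) ≈ -21.61°, λ = atan2(p_y, p_x) ≈ -80.09°.

≈ (22°S, 80°W)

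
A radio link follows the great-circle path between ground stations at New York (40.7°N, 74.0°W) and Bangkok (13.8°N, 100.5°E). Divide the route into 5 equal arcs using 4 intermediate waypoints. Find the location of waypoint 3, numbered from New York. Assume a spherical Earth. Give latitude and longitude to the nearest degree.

≈ (64°N, 92°E)

Convert each endpoint to a unit vector on the sphere (x = cos φ cos λ, y = cos φ sin λ, z = sin φ).
The central angle between the endpoints is δ = arccos(p₁·p₂) ≈ 2.186 rad (125.3°).
Interpolate at f = 3/5 with slerp weights a = sin((1−f)δ)/sin δ ≈ 0.940, b = sin(fδ)/sin δ ≈ 1.184.
p = a·p₁ + b·p₂ ≈ (-0.013, 0.446, 0.895); φ = arcsin(p_z) ≈ 63.52°, λ = atan2(p_y, p_x) ≈ 91.69°.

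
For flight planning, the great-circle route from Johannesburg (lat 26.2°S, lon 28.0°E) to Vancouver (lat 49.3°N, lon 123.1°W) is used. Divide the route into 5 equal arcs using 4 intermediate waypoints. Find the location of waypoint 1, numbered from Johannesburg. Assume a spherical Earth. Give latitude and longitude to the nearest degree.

The haversine formula gives a central angle δ ≈ 2.581 rad (147.9°) between the endpoints.
Interpolate at f = 1/5 with slerp weights a = sin((1−f)δ)/sin δ ≈ 1.656, b = sin(fδ)/sin δ ≈ 0.928.
p = a·p₁ + b·p₂ ≈ (0.981, 0.190, -0.027); φ = arcsin(p_z) ≈ -1.56°, λ = atan2(p_y, p_x) ≈ 10.98°.

≈ lat 2°S, lon 11°E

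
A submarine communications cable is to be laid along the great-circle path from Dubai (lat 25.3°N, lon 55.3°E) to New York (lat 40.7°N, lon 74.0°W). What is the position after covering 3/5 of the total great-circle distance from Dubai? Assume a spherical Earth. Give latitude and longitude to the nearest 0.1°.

≈ lat 57.5°N, lon 16.8°W

Convert each endpoint to a unit vector on the sphere (x = cos φ cos λ, y = cos φ sin λ, z = sin φ).
The central angle between the endpoints is δ = arccos(p₁·p₂) ≈ 1.727 rad (98.9°).
Interpolate at f = 3/5 with slerp weights a = sin((1−f)δ)/sin δ ≈ 0.645, b = sin(fδ)/sin δ ≈ 0.871.
p = a·p₁ + b·p₂ ≈ (0.514, -0.155, 0.844); φ = arcsin(p_z) ≈ 57.52°, λ = atan2(p_y, p_x) ≈ -16.82°.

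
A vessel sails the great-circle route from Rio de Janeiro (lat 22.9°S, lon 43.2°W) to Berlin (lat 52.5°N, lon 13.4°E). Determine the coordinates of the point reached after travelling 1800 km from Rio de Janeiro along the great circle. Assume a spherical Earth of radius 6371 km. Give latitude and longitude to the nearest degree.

≈ lat 9°S, lon 35°W

The haversine formula gives a central angle δ ≈ 1.571 rad (90.0°) between the endpoints. The total great-circle distance is δ·R ≈ 1.571 × 6371 ≈ 10008 km, so the target fraction is f = 1800/10008 ≈ 0.180.
Interpolate at f ≈ 0.180 with slerp weights a = sin((1−f)δ)/sin δ ≈ 0.960, b = sin(fδ)/sin δ ≈ 0.279.
p = a·p₁ + b·p₂ ≈ (0.810, -0.566, -0.153); φ = arcsin(p_z) ≈ -8.77°, λ = atan2(p_y, p_x) ≈ -34.96°.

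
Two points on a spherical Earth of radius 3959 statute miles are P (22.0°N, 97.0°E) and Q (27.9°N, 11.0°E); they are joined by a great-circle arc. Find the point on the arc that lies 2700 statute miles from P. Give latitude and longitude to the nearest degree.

≈ (33°N, 54°E)

Convert each endpoint to a unit vector on the sphere (x = cos φ cos λ, y = cos φ sin λ, z = sin φ).
The central angle between the endpoints is δ = arccos(p₁·p₂) ≈ 1.336 rad (76.6°). The total great-circle distance is δ·R ≈ 1.336 × 3959 ≈ 5290 mi, so the target fraction is f = 2700/5290 ≈ 0.510.
Interpolate at f ≈ 0.510 with slerp weights a = sin((1−f)δ)/sin δ ≈ 0.626, b = sin(fδ)/sin δ ≈ 0.648.
p = a·p₁ + b·p₂ ≈ (0.492, 0.685, 0.538); φ = arcsin(p_z) ≈ 32.52°, λ = atan2(p_y, p_x) ≈ 54.34°.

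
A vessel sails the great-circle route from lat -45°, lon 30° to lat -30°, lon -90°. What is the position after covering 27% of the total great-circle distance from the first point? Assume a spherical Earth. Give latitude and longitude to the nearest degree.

Convert each endpoint to a unit vector on the sphere (x = cos φ cos λ, y = cos φ sin λ, z = sin φ).
The central angle between the endpoints is δ = arccos(p₁·p₂) ≈ 1.523 rad (87.3°).
Interpolate at f = 0.27 with slerp weights a = sin((1−f)δ)/sin δ ≈ 0.898, b = sin(fδ)/sin δ ≈ 0.400.
p = a·p₁ + b·p₂ ≈ (0.550, -0.029, -0.835); φ = arcsin(p_z) ≈ -56.60°, λ = atan2(p_y, p_x) ≈ -3.05°.

≈ lat -57°, lon -3°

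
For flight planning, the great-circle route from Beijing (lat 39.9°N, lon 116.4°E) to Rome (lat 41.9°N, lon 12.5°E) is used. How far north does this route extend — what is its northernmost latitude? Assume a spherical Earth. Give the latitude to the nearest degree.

≈ 55°N

The great circle lies in the plane with unit normal n̂ = (p₁ × p₂)/|p₁ × p₂|.
Here n̂_z ≈ -0.579; the vertex latitude is φ_max = arccos|n̂_z| ≈ 54.6°.
Check via Clairaut: cos φ_max = |cos φ₁| · sin C = cos(39.9°)·sin(49.0°) ≈ 0.579, again giving ≈ 54.6°.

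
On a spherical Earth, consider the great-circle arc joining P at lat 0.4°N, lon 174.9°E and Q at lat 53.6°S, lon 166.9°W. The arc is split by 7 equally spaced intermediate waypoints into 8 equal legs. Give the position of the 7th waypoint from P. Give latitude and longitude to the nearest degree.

Convert each endpoint to a unit vector on the sphere (x = cos φ cos λ, y = cos φ sin λ, z = sin φ).
The central angle between the endpoints is δ = arccos(p₁·p₂) ≈ 0.979 rad (56.1°).
Interpolate at f = 7/8 with slerp weights a = sin((1−f)δ)/sin δ ≈ 0.147, b = sin(fδ)/sin δ ≈ 0.910.
p = a·p₁ + b·p₂ ≈ (-0.673, -0.109, -0.732); φ = arcsin(p_z) ≈ -47.04°, λ = atan2(p_y, p_x) ≈ -170.76°.

≈ lat 47°S, lon 171°W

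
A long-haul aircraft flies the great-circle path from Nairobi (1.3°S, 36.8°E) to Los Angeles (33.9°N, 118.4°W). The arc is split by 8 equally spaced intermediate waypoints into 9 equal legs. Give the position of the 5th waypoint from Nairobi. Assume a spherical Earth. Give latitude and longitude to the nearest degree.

≈ (55°N, 30°W)

The haversine formula gives a central angle δ ≈ 2.443 rad (140.0°) between the endpoints.
Interpolate at f = 5/9 with slerp weights a = sin((1−f)δ)/sin δ ≈ 1.376, b = sin(fδ)/sin δ ≈ 1.520.
p = a·p₁ + b·p₂ ≈ (0.501, -0.286, 0.817); φ = arcsin(p_z) ≈ 54.75°, λ = atan2(p_y, p_x) ≈ -29.67°.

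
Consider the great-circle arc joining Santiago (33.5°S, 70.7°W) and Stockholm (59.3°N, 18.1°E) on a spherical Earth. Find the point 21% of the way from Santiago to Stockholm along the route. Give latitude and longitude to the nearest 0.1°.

≈ (12.5°S, 56.4°W)

The haversine formula gives a central angle δ ≈ 2.055 rad (117.8°) between the endpoints.
Interpolate at f = 0.21 with slerp weights a = sin((1−f)δ)/sin δ ≈ 1.128, b = sin(fδ)/sin δ ≈ 0.473.
p = a·p₁ + b·p₂ ≈ (0.540, -0.813, -0.216); φ = arcsin(p_z) ≈ -12.50°, λ = atan2(p_y, p_x) ≈ -56.39°.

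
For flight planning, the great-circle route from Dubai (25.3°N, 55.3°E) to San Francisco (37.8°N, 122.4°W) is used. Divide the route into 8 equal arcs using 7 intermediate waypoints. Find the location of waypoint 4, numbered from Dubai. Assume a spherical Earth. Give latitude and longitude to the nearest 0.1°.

Write both endpoints as unit vectors p₁, p₂ with components (cos φ cos λ, cos φ sin λ, sin φ).
The central angle between the endpoints is δ = arccos(p₁·p₂) ≈ 2.040 rad (116.9°).
Interpolate at f = 4/8 with slerp weights a = sin((1−f)δ)/sin δ ≈ 0.955, b = sin(fδ)/sin δ ≈ 0.955.
p = a·p₁ + b·p₂ ≈ (0.087, 0.073, 0.994); φ = arcsin(p_z) ≈ 83.48°, λ = atan2(p_y, p_x) ≈ 39.83°.

≈ 83.5°N, 39.8°E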